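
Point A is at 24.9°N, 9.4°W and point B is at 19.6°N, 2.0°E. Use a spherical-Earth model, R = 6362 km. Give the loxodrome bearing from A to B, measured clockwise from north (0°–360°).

Meridional parts: M(φ₁)=+0.4490, M(φ₂)=+0.3490 → ΔM = -0.1000;  Δλ = +0.1990 rad
tan C = Δλ / ΔM = -1.9898 → C = 116.68°

116.7°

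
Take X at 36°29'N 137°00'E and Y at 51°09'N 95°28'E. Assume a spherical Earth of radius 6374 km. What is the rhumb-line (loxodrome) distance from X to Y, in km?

Rhumb course C = atan2(Δλ, Δψ) with Δψ = ln[tan(π/4+φ₂/2)/tan(π/4+φ₁/2)] = +0.3576, Δλ = -0.7249 → C = 296.25°
d = R·|Δφ| / |cos C| = 6374·0.25598 / 0.44237 = 3688 km

3688 km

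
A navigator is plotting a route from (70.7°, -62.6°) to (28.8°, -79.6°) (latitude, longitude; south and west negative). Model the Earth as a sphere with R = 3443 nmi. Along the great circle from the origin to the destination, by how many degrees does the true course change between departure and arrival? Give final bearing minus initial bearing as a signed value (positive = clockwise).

-13.9°

Initial bearing θ₁ = atan2(sin Δλ cos φ₂, cos φ₁ sin φ₂ − sin φ₁ cos φ₂ cos Δλ) = 202.08°
Final bearing θ₂ = (initial bearing from the destination back to the start) + 180° = 188.15°
Δθ = θ₂ − θ₁ = -13.9°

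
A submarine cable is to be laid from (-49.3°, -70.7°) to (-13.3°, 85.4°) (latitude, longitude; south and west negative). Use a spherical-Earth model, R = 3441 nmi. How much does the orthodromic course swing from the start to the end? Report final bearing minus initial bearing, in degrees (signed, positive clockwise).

Initial bearing θ₁ = atan2(sin Δλ cos φ₂, cos φ₁ sin φ₂ − sin φ₁ cos φ₂ cos Δλ) = 154.44°
Final bearing θ₂ = (initial bearing from the destination back to the start) + 180° = 16.80°
Δθ = θ₂ − θ₁ = -137.6°

-137.6°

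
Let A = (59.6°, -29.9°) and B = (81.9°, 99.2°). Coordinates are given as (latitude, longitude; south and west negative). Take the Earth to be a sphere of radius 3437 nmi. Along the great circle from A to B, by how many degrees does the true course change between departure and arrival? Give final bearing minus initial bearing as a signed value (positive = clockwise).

Initial bearing θ₁ = atan2(sin Δλ cos φ₂, cos φ₁ sin φ₂ − sin φ₁ cos φ₂ cos Δλ) = 10.72°
Final bearing θ₂ = (initial bearing from the destination back to the start) + 180° = 138.09°
Δθ = θ₂ − θ₁ = +127.4°

+127.4°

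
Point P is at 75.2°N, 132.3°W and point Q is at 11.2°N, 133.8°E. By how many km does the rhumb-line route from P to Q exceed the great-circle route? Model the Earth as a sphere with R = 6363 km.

Great circle: cos σ = sin φ₁ sin φ₂ + cos φ₁ cos φ₂ cos Δλ,  σ = 1.3992 rad → d_gc = 8903.2 km
Rhumb line: Δψ = -1.8444, q = Δφ/Δψ = 0.6056, d_rh = R√(Δφ²+q²Δλ²) = 9508.0 km
Excess = 9508.0 − 8903.2 = 604.8 ≈ 605 km

605 km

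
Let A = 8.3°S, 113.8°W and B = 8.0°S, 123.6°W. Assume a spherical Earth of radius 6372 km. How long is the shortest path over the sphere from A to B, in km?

1079 km

Haversine: a = sin²(Δφ/2)+cos φ₁ cos φ₂ sin²(Δλ/2) = 0.00716;  σ = 2·atan2(√a,√(1−a))
σ = 9.705° → d = Rσ = 6372·0.16939 = 1079 km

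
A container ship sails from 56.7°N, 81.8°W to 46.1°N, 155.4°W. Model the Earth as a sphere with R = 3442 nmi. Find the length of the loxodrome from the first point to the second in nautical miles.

2815 nmi

Δψ = ln[tan(π/4+φ₂/2)/tan(π/4+φ₁/2)] = -0.2983;  Δφ = -0.1850 rad,  Δλ = -1.2846 rad
q = Δφ/Δψ = 0.6202
d = R·√(Δφ² + q²Δλ²) = 3442·0.81786 = 2815 nmi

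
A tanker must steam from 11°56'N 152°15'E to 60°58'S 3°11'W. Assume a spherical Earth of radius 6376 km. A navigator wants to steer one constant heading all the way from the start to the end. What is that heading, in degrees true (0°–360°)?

Δψ = ln[tan(π/4+φ₂/2)/tan(π/4+φ₁/2)] = -1.5610
Δλ = -2.7128 rad (taken the short way round)
course = atan2(Δλ, Δψ) = 240.08°

240.1°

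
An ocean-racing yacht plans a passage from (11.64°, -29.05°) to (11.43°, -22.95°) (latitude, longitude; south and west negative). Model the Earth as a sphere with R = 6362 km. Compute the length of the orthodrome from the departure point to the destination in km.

664 km

Haversine: a = sin²(Δφ/2)+cos φ₁ cos φ₂ sin²(Δλ/2) = 0.00272;  σ = 2·atan2(√a,√(1−a))
σ = 5.980° → d = Rσ = 6362·0.10438 = 664 km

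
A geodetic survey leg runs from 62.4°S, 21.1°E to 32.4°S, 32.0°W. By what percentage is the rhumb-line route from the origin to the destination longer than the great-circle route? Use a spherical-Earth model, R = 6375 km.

Great circle: σ = 0.7817 rad → d_gc = Rσ = 4983.3 km
Rhumb: Δφ = +0.5236, Δλ = -0.9268, Δψ = +0.8057, q = Δφ/Δψ = 0.6499 → d_rh = R√(Δφ²+q²Δλ²) = 5087.7 km
Excess = (5087.7 − 4983.3) / 4983.3 = 104.4 / 4983.3 = 2.09% ≈ 2.1%

2.1%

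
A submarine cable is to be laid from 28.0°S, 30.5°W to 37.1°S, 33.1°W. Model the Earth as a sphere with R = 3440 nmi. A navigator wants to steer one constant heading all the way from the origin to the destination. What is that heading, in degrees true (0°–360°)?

Δψ = ln[tan(π/4+φ₂/2)/tan(π/4+φ₁/2)] = -0.1888
Δλ = -0.0454 rad (taken the short way round)
course = atan2(Δλ, Δψ) = 193.52°

193.5°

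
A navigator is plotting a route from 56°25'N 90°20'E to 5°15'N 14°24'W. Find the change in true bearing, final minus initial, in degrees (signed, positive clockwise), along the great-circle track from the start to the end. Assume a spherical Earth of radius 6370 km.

Initial bearing θ₁ = atan2(sin Δλ cos φ₂, cos φ₁ sin φ₂ − sin φ₁ cos φ₂ cos Δλ) = 285.20°
Final bearing θ₂ = (initial bearing from the destination back to the start) + 180° = 212.42°
Δθ = θ₂ − θ₁ = -72.8°

-72.8°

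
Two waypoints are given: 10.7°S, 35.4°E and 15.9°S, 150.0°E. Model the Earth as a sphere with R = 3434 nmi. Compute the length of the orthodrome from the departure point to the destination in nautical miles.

cos σ = sin φ₁ sin φ₂ + cos φ₁ cos φ₂ cos Δλ
      = sin(-10.70°)sin(-15.90°) + cos(-10.70°)cos(-15.90°)cos(114.60°) = -0.3425
σ = 110.031° → d = Rσ = 3434·1.92040 = 6595 nmi

6595 nmi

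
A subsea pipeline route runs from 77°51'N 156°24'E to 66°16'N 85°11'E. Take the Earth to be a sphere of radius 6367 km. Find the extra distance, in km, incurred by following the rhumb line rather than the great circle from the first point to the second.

153 km

Great circle: cos σ = sin φ₁ sin φ₂ + cos φ₁ cos φ₂ cos Δλ,  σ = 0.3971 rad → d_gc = 2528.1 km
Rhumb line: Δψ = -0.6802, q = Δφ/Δψ = 0.2972, d_rh = R√(Δφ²+q²Δλ²) = 2681.2 km
Excess = 2681.2 − 2528.1 = 153.1 ≈ 153 km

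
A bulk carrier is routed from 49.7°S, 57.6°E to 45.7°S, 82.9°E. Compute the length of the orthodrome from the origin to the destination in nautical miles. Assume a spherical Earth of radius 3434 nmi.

1043 nmi

cos σ = sin φ₁ sin φ₂ + cos φ₁ cos φ₂ cos Δλ
      = sin(-49.70°)sin(-45.70°) + cos(-49.70°)cos(-45.70°)cos(25.30°) = 0.9542
σ = 17.401° → d = Rσ = 3434·0.30370 = 1043 nmi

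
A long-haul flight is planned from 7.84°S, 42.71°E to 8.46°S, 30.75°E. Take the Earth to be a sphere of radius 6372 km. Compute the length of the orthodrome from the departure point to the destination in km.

cos σ = sin φ₁ sin φ₂ + cos φ₁ cos φ₂ cos Δλ
      = sin(-7.84°)sin(-8.46°) + cos(-7.84°)cos(-8.46°)cos(-11.96°) = 0.9787
σ = 11.855° → d = Rσ = 6372·0.20691 = 1318 km

1318 km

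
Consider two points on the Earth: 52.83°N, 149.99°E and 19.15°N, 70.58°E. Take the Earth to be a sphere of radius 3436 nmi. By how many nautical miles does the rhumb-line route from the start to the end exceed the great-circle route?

Great circle: cos σ = sin φ₁ sin φ₂ + cos φ₁ cos φ₂ cos Δλ,  σ = 1.1958 rad → d_gc = 4108.7 nmi
Rhumb line: Δψ = -0.7493, q = Δφ/Δψ = 0.7845, d_rh = R√(Δφ²+q²Δλ²) = 4247.1 nmi
Excess = 4247.1 − 4108.7 = 138.4 ≈ 138 nmi

138 nmi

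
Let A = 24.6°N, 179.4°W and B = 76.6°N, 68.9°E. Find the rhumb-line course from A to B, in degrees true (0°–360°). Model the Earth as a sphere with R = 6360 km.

311.1°

Meridional parts: M(φ₁)=+0.4432, M(φ₂)=+2.1415 → ΔM = +1.6984;  Δλ = -1.9495 rad
tan C = Δλ / ΔM = -1.1479 → C = 311.06°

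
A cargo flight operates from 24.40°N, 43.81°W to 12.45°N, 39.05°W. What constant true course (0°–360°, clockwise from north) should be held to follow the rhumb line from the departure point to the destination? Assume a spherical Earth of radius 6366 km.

159.3°

Meridional parts: M(φ₁)=+0.4393, M(φ₂)=+0.2190 → ΔM = -0.2203;  Δλ = +0.0831 rad
tan C = Δλ / ΔM = -0.3771 → C = 159.34°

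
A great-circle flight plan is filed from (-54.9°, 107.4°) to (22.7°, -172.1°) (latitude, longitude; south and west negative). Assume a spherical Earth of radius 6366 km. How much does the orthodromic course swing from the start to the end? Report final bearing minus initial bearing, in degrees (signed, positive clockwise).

Initial bearing θ₁ = atan2(sin Δλ cos φ₂, cos φ₁ sin φ₂ − sin φ₁ cos φ₂ cos Δλ) = 69.15°
Final bearing θ₂ = (initial bearing from the destination back to the start) + 180° = 35.63°
Δθ = θ₂ − θ₁ = -33.5°

-33.5°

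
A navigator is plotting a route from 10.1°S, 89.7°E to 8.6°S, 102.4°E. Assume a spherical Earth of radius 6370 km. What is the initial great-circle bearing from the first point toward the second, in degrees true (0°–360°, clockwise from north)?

84.2°

N = sin Δλ·cos φ₂ = +0.2174;  D = cos φ₁ sin φ₂ − sin φ₁ cos φ₂ cos Δλ = +0.0219
initial course = atan2(N, D) = 84.24°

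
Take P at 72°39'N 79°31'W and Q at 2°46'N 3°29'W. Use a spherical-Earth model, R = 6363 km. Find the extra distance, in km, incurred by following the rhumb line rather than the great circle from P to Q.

Great circle: cos σ = sin φ₁ sin φ₂ + cos φ₁ cos φ₂ cos Δλ,  σ = 1.4526 rad → d_gc = 9242.6 km
Rhumb line: Δψ = -1.8318, q = Δφ/Δψ = 0.6658, d_rh = R√(Δφ²+q²Δλ²) = 9583.5 km
Excess = 9583.5 − 9242.6 = 340.9 ≈ 341 km

341 km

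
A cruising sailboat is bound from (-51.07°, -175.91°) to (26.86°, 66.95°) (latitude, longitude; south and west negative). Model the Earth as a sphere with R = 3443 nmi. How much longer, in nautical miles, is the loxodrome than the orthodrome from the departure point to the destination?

Great circle: cos σ = sin φ₁ sin φ₂ + cos φ₁ cos φ₂ cos Δλ,  σ = 2.2233 rad → d_gc = 7654.9 nmi
Rhumb line: Δψ = +1.5270, q = Δφ/Δψ = 0.8907, d_rh = R√(Δφ²+q²Δλ²) = 7825.6 nmi
Excess = 7825.6 − 7654.9 = 170.7 ≈ 171 nmi

171 nmi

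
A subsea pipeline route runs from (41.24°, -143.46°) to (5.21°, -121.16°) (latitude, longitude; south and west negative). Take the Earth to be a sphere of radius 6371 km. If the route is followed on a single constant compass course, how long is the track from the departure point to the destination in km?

Rhumb course C = atan2(Δλ, Δψ) with Δψ = ln[tan(π/4+φ₂/2)/tan(π/4+φ₁/2)] = -0.7004, Δλ = +0.3892 → C = 150.94°
d = R·|Δφ| / |cos C| = 6371·0.62884 / 0.87410 = 4583 km

4583 km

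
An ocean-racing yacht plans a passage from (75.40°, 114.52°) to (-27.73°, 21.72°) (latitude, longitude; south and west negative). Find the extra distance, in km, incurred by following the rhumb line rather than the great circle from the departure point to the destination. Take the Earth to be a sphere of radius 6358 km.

Great circle: cos σ = sin φ₁ sin φ₂ + cos φ₁ cos φ₂ cos Δλ,  σ = 2.0501 rad → d_gc = 13034.7 km
Rhumb line: Δψ = -2.5590, q = Δφ/Δψ = 0.7034, d_rh = R√(Δφ²+q²Δλ²) = 13543.8 km
Excess = 13543.8 − 13034.7 = 509.1 ≈ 509 km

509 km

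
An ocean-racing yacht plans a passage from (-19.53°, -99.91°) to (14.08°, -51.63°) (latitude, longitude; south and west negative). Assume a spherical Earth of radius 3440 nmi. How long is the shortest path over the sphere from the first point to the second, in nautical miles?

3494 nmi

cos σ = sin φ₁ sin φ₂ + cos φ₁ cos φ₂ cos Δλ
      = sin(-19.53°)sin(14.08°) + cos(-19.53°)cos(14.08°)cos(48.28°) = 0.5270
σ = 58.195° → d = Rσ = 3440·1.01569 = 3494 nmi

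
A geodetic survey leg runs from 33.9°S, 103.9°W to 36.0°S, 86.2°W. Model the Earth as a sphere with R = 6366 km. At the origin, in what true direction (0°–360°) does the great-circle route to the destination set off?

N = sin Δλ·cos φ₂ = +0.2460;  D = cos φ₁ sin φ₂ − sin φ₁ cos φ₂ cos Δλ = -0.0580
initial course = atan2(N, D) = 103.27°

103.3°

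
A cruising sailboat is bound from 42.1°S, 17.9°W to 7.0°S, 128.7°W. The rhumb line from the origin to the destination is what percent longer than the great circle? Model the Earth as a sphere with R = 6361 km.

Great circle: σ = 1.7516 rad → d_gc = Rσ = 11141.9 km
Rhumb: Δφ = +0.6126, Δλ = -1.9338, Δψ = +0.6890, q = Δφ/Δψ = 0.8891 → d_rh = R√(Δφ²+q²Δλ²) = 11610.1 km
Excess = (11610.1 − 11141.9) / 11141.9 = 468.2 / 11141.9 = 4.20% ≈ 4.2%

4.2%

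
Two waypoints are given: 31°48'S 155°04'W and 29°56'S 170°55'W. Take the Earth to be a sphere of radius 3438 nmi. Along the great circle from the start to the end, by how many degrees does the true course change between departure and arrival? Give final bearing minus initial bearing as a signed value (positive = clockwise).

Initial bearing θ₁ = atan2(sin Δλ cos φ₂, cos φ₁ sin φ₂ − sin φ₁ cos φ₂ cos Δλ) = 273.68°
Final bearing θ₂ = (initial bearing from the destination back to the start) + 180° = 281.85°
Δθ = θ₂ − θ₁ = +8.2°

+8.2°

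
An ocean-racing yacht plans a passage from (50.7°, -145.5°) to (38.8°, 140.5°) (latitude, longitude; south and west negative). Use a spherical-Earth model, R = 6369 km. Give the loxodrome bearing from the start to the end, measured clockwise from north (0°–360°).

257.2°

Δψ = ln[tan(π/4+φ₂/2)/tan(π/4+φ₁/2)] = -0.2940
Δλ = -1.2915 rad (taken the short way round)
course = atan2(Δλ, Δψ) = 257.17°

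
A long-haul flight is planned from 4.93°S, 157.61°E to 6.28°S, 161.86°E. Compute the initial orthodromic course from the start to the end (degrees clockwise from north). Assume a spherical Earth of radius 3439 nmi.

107.9°

θ = atan2( sin Δλ·cos φ₂ ,  cos φ₁ sin φ₂ − sin φ₁ cos φ₂ cos Δλ )
  = atan2(+0.0737, -0.0238) = 107.90°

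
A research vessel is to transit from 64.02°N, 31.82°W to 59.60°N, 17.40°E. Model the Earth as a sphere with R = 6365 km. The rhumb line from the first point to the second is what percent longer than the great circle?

Great circle: σ = 0.4024 rad → d_gc = Rσ = 2561.0 km
Rhumb: Δφ = -0.0771, Δλ = +0.8591, Δψ = -0.1636, q = Δφ/Δψ = 0.4715 → d_rh = R√(Δφ²+q²Δλ²) = 2624.2 km
Excess = (2624.2 − 2561.0) / 2561.0 = 63.2 / 2561.0 = 2.47% ≈ 2.5%

2.5%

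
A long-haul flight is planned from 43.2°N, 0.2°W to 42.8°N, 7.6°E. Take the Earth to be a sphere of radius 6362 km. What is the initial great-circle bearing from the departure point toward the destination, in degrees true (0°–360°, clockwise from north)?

θ = atan2( sin Δλ·cos φ₂ ,  cos φ₁ sin φ₂ − sin φ₁ cos φ₂ cos Δλ )
  = atan2(+0.0996, -0.0023) = 91.34°

91.3°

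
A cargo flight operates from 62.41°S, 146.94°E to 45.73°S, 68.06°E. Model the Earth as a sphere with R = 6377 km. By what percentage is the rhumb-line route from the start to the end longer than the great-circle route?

5.8%

Great circle: σ = 0.7996 rad → d_gc = Rσ = 5099.1 km
Rhumb: Δφ = +0.2911, Δλ = -1.3767, Δψ = +0.5048, q = Δφ/Δψ = 0.5767 → d_rh = R√(Δφ²+q²Δλ²) = 5392.5 km
Excess = (5392.5 − 5099.1) / 5099.1 = 293.4 / 5099.1 = 5.754% ≈ 5.8%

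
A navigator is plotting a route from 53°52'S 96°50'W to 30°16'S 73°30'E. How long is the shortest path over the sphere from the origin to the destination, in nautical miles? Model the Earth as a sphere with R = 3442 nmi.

cos σ = sin φ₁ sin φ₂ + cos φ₁ cos φ₂ cos Δλ
      = sin(-53.87°)sin(-30.27°) + cos(-53.87°)cos(-30.27°)cos(170.33°) = -0.0950
σ = 95.450° → d = Rσ = 3442·1.66592 = 5734 nmi

5734 nmi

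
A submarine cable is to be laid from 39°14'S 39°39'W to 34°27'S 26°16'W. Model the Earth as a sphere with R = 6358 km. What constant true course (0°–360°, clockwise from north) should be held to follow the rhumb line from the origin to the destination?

Meridional parts: M(φ₁)=-0.7455, M(φ₂)=-0.6412 → ΔM = +0.1044;  Δλ = +0.2336 rad
tan C = Δλ / ΔM = +2.2378 → C = 65.92°

65.9°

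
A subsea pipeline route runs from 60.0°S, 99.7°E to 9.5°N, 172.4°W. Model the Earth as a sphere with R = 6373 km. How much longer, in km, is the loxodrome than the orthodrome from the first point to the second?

312 km

Great circle: cos σ = sin φ₁ sin φ₂ + cos φ₁ cos φ₂ cos Δλ,  σ = 1.6960 rad → d_gc = 10808.5 km
Rhumb line: Δψ = +1.4835, q = Δφ/Δψ = 0.8176, d_rh = R√(Δφ²+q²Δλ²) = 11120.6 km
Excess = 11120.6 − 10808.5 = 312.1 ≈ 312 km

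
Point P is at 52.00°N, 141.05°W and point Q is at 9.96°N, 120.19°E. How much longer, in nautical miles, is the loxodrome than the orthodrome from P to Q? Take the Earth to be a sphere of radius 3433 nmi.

Great circle: cos σ = sin φ₁ sin φ₂ + cos φ₁ cos φ₂ cos Δλ,  σ = 1.5268 rad → d_gc = 5241.6 nmi
Rhumb line: Δψ = -0.8914, q = Δφ/Δψ = 0.8231, d_rh = R√(Δφ²+q²Δλ²) = 5483.4 nmi
Excess = 5483.4 − 5241.6 = 241.8 ≈ 242 nmi

242 nmi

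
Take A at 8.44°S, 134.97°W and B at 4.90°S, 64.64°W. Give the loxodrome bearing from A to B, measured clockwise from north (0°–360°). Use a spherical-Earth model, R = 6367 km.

87.1°

Meridional parts: M(φ₁)=-0.1478, M(φ₂)=-0.0856 → ΔM = +0.0622;  Δλ = +1.2275 rad
tan C = Δλ / ΔM = +19.7295 → C = 87.10°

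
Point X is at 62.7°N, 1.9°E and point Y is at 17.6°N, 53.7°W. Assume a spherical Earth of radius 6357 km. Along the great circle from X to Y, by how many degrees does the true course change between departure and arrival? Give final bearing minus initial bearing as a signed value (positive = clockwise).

-40.4°

Initial bearing θ₁ = atan2(sin Δλ cos φ₂, cos φ₁ sin φ₂ − sin φ₁ cos φ₂ cos Δλ) = 246.63°
Final bearing θ₂ = (initial bearing from the destination back to the start) + 180° = 206.21°
Δθ = θ₂ − θ₁ = -40.4°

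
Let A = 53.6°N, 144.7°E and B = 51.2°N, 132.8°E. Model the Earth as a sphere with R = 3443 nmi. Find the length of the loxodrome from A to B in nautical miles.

459 nmi

Δψ = ln[tan(π/4+φ₂/2)/tan(π/4+φ₁/2)] = -0.0687;  Δφ = -0.0419 rad,  Δλ = -0.2077 rad
q = Δφ/Δψ = 0.6100
d = R·√(Δφ² + q²Δλ²) = 3443·0.13343 = 459 nmi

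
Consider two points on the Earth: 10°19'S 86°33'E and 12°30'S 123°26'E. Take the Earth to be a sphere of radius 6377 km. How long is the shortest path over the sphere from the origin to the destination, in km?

Haversine: a = sin²(Δφ/2)+cos φ₁ cos φ₂ sin²(Δλ/2) = 0.09648;  σ = 2·atan2(√a,√(1−a))
σ = 36.193° → d = Rσ = 6377·0.63168 = 4028 km

4028 km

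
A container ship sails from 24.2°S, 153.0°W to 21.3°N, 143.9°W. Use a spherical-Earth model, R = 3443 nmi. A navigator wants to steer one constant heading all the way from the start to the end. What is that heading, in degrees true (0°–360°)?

Meridional parts: M(φ₁)=-0.4355, M(φ₂)=+0.3806 → ΔM = +0.8161;  Δλ = +0.1588 rad
tan C = Δλ / ΔM = +0.1946 → C = 11.01°

11.0°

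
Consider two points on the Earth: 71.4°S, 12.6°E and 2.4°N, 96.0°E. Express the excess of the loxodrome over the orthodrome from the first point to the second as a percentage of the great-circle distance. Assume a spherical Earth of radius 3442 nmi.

Great circle: σ = 1.5739 rad → d_gc = Rσ = 5417.2 nmi
Rhumb: Δφ = +1.2881, Δλ = +1.4556, Δψ = +1.8513, q = Δφ/Δψ = 0.6958 → d_rh = R√(Δφ²+q²Δλ²) = 5639.8 nmi
Excess = (5639.8 − 5417.2) / 5417.2 = 222.6 / 5417.2 = 4.11% ≈ 4.1%

4.1%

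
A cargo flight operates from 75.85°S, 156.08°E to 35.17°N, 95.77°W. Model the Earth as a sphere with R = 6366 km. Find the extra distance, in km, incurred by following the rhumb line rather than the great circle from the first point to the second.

710 km

Great circle: cos σ = sin φ₁ sin φ₂ + cos φ₁ cos φ₂ cos Δλ,  σ = 2.2405 rad → d_gc = 14263.2 km
Rhumb line: Δψ = +2.7430, q = Δφ/Δψ = 0.7064, d_rh = R√(Δφ²+q²Δλ²) = 14973.6 km
Excess = 14973.6 − 14263.2 = 710.4 ≈ 710 km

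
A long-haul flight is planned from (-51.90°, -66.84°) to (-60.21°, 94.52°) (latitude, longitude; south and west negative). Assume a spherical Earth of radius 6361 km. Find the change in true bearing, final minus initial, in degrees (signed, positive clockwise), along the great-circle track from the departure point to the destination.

-157.7°

Initial bearing θ₁ = atan2(sin Δλ cos φ₂, cos φ₁ sin φ₂ − sin φ₁ cos φ₂ cos Δλ) = 170.06°
Final bearing θ₂ = (initial bearing from the destination back to the start) + 180° = 12.38°
Δθ = θ₂ − θ₁ = -157.7°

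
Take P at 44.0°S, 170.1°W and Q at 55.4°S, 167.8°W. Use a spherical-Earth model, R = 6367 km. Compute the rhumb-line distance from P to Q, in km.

Rhumb course C = atan2(Δλ, Δψ) with Δψ = ln[tan(π/4+φ₂/2)/tan(π/4+φ₁/2)] = -0.3096, Δλ = +0.0401 → C = 172.61°
d = R·|Δφ| / |cos C| = 6367·0.19897 / 0.99170 = 1277 km

1277 km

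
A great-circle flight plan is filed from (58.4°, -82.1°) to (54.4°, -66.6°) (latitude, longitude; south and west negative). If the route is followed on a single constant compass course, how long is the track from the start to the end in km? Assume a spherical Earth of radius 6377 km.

Rhumb course C = atan2(Δλ, Δψ) with Δψ = ln[tan(π/4+φ₂/2)/tan(π/4+φ₁/2)] = -0.1263, Δλ = +0.2705 → C = 115.03°
d = R·|Δφ| / |cos C| = 6377·0.06981 / 0.42303 = 1052 km

1052 km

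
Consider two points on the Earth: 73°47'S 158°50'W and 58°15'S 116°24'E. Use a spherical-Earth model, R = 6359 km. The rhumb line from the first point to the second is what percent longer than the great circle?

8.2%

Great circle: σ = 0.5918 rad → d_gc = Rσ = 3763.4 km
Rhumb: Δφ = +0.2711, Δλ = -1.4795, Δψ = +0.6912, q = Δφ/Δψ = 0.3922 → d_rh = R√(Δφ²+q²Δλ²) = 4072.9 km
Excess = (4072.9 − 3763.4) / 3763.4 = 309.5 / 3763.4 = 8.22% ≈ 8.2%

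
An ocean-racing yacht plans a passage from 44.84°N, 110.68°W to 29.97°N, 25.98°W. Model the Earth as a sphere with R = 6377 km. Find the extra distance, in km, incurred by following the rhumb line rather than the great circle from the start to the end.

294 km

Great circle: cos σ = sin φ₁ sin φ₂ + cos φ₁ cos φ₂ cos Δλ,  σ = 1.1495 rad → d_gc = 7330.1 km
Rhumb line: Δψ = -0.3287, q = Δφ/Δψ = 0.7895, d_rh = R√(Δφ²+q²Δλ²) = 7624.5 km
Excess = 7624.5 − 7330.1 = 294.4 ≈ 294 km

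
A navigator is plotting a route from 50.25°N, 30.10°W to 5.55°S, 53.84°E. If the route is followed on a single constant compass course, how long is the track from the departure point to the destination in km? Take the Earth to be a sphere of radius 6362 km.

Δψ = ln[tan(π/4+φ₂/2)/tan(π/4+φ₁/2)] = -1.1145;  Δφ = -0.9739 rad,  Δλ = +1.4650 rad
q = Δφ/Δψ = 0.8738
d = R·√(Δφ² + q²Δλ²) = 6362·1.60853 = 10233 km

10233 km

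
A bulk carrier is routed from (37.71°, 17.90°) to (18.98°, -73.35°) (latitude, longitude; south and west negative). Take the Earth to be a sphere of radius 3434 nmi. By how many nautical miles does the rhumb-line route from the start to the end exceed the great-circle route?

Great circle: cos σ = sin φ₁ sin φ₂ + cos φ₁ cos φ₂ cos Δλ,  σ = 1.3871 rad → d_gc = 4763.5 nmi
Rhumb line: Δψ = -0.3741, q = Δφ/Δψ = 0.8739, d_rh = R√(Δφ²+q²Δλ²) = 4909.3 nmi
Excess = 4909.3 − 4763.5 = 145.8 ≈ 146 nmi

146 nmi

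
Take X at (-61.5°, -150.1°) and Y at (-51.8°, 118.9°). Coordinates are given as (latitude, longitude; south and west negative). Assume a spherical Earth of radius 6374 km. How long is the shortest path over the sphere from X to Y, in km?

cos σ = sin φ₁ sin φ₂ + cos φ₁ cos φ₂ cos Δλ
      = sin(-61.50°)sin(-51.80°) + cos(-61.50°)cos(-51.80°)cos(-91.00°) = 0.6855
σ = 46.727° → d = Rσ = 6374·0.81554 = 5198 km

5198 km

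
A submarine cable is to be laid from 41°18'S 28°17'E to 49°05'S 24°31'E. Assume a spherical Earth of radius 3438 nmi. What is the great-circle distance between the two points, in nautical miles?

cos σ = sin φ₁ sin φ₂ + cos φ₁ cos φ₂ cos Δλ
      = sin(-41.30°)sin(-49.08°) + cos(-41.30°)cos(-49.08°)cos(-3.77°) = 0.9897
σ = 8.221° → d = Rσ = 3438·0.14348 = 493 nmi

493 nmi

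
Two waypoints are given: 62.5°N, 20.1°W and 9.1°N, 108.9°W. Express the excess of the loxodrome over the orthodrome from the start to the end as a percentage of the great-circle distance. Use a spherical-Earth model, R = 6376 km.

Great circle: σ = 1.4204 rad → d_gc = Rσ = 9056.4 km
Rhumb: Δφ = -0.9320, Δλ = -1.5499, Δψ = -1.2482, q = Δφ/Δψ = 0.7467 → d_rh = R√(Δφ²+q²Δλ²) = 9473.8 km
Excess = (9473.8 − 9056.4) / 9056.4 = 417.4 / 9056.4 = 4.61% ≈ 4.6%

4.6%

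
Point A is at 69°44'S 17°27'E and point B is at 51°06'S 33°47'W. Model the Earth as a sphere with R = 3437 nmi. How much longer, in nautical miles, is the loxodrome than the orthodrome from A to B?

47 nmi

Great circle: cos σ = sin φ₁ sin φ₂ + cos φ₁ cos φ₂ cos Δλ,  σ = 0.5231 rad → d_gc = 1798.0 nmi
Rhumb line: Δψ = +0.6810, q = Δφ/Δψ = 0.4776, d_rh = R√(Δφ²+q²Δλ²) = 1844.9 nmi
Excess = 1844.9 − 1798.0 = 46.9 ≈ 47 nmi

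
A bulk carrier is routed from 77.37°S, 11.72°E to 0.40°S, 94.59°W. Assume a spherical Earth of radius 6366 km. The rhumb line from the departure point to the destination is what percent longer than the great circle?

Great circle: σ = 1.6254 rad → d_gc = Rσ = 10347.4 km
Rhumb: Δφ = +1.3434, Δλ = -1.8555, Δψ = +2.1943, q = Δφ/Δψ = 0.6122 → d_rh = R√(Δφ²+q²Δλ²) = 11199.6 km
Excess = (11199.6 − 10347.4) / 10347.4 = 852.2 / 10347.4 = 8.24% ≈ 8.2%

8.2%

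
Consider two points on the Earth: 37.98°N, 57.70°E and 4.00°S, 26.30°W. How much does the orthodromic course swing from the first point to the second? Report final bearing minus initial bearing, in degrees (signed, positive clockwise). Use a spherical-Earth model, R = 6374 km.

-31.5°

Initial bearing θ₁ = atan2(sin Δλ cos φ₂, cos φ₁ sin φ₂ − sin φ₁ cos φ₂ cos Δλ) = 263.15°
Final bearing θ₂ = (initial bearing from the destination back to the start) + 180° = 231.68°
Δθ = θ₂ − θ₁ = -31.5°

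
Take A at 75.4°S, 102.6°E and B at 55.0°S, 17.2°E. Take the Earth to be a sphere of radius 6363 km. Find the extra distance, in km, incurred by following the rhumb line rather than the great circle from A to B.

332 km

Great circle: cos σ = sin φ₁ sin φ₂ + cos φ₁ cos φ₂ cos Δλ,  σ = 0.6363 rad → d_gc = 4048.8 km
Rhumb line: Δψ = +0.9007, q = Δφ/Δψ = 0.3953, d_rh = R√(Δφ²+q²Δλ²) = 4380.5 km
Excess = 4380.5 − 4048.8 = 331.7 ≈ 332 km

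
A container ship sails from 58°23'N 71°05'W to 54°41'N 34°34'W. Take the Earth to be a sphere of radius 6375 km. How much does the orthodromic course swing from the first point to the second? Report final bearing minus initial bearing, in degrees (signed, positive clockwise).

+30.8°

Initial bearing θ₁ = atan2(sin Δλ cos φ₂, cos φ₁ sin φ₂ − sin φ₁ cos φ₂ cos Δλ) = 84.67°
Final bearing θ₂ = (initial bearing from the destination back to the start) + 180° = 115.46°
Δθ = θ₂ − θ₁ = +30.8°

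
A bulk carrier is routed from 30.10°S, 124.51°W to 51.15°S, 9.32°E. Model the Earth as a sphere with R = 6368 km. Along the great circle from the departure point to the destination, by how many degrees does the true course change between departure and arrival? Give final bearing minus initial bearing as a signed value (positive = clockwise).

Initial bearing θ₁ = atan2(sin Δλ cos φ₂, cos φ₁ sin φ₂ − sin φ₁ cos φ₂ cos Δλ) = 153.09°
Final bearing θ₂ = (initial bearing from the destination back to the start) + 180° = 38.62°
Δθ = θ₂ − θ₁ = -114.5°

-114.5°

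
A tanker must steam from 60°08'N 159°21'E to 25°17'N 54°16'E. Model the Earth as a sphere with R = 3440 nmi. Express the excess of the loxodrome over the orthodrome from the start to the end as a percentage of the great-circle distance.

8.4%

Great circle: σ = 1.3148 rad → d_gc = Rσ = 4523.0 nmi
Rhumb: Δφ = -0.6082, Δλ = -1.8341, Δψ = -0.8653, q = Δφ/Δψ = 0.7029 → d_rh = R√(Δφ²+q²Δλ²) = 4903.8 nmi
Excess = (4903.8 − 4523.0) / 4523.0 = 380.8 / 4523.0 = 8.42% ≈ 8.4%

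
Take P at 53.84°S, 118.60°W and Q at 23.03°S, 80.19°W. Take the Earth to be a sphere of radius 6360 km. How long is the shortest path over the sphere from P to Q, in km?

4679 km

Haversine: a = sin²(Δφ/2)+cos φ₁ cos φ₂ sin²(Δλ/2) = 0.12932;  σ = 2·atan2(√a,√(1−a))
σ = 42.153° → d = Rσ = 6360·0.73571 = 4679 km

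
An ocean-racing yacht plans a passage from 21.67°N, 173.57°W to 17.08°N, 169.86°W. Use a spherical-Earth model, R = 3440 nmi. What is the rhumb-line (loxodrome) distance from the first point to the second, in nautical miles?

347 nmi

Δψ = ln[tan(π/4+φ₂/2)/tan(π/4+φ₁/2)] = -0.0849;  Δφ = -0.0801 rad,  Δλ = +0.0648 rad
q = Δφ/Δψ = 0.9431
d = R·√(Δφ² + q²Δλ²) = 3440·0.10073 = 347 nmi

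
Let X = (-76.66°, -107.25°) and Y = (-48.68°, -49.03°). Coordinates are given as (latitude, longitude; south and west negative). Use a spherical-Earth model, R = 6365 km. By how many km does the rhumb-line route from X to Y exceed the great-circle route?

Great circle: cos σ = sin φ₁ sin φ₂ + cos φ₁ cos φ₂ cos Δλ,  σ = 0.6249 rad → d_gc = 3977.7 km
Rhumb line: Δψ = +1.1708, q = Δφ/Δψ = 0.4171, d_rh = R√(Δφ²+q²Δλ²) = 4115.8 km
Excess = 4115.8 − 3977.7 = 138.1 ≈ 138 km

138 km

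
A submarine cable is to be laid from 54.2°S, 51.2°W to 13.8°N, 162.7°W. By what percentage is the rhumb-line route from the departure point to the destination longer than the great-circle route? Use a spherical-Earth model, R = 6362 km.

3.7%

Great circle: σ = 1.9841 rad → d_gc = Rσ = 12623.0 km
Rhumb: Δφ = +1.1868, Δλ = -1.9460, Δψ = +1.3733, q = Δφ/Δψ = 0.8642 → d_rh = R√(Δφ²+q²Δλ²) = 13095.2 km
Excess = (13095.2 − 12623.0) / 12623.0 = 472.2 / 12623.0 = 3.74% ≈ 3.7%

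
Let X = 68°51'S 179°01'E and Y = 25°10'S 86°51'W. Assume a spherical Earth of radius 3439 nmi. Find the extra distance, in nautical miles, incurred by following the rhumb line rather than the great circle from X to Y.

Great circle: cos σ = sin φ₁ sin φ₂ + cos φ₁ cos φ₂ cos Δλ,  σ = 1.1885 rad → d_gc = 4087.2 nmi
Rhumb line: Δψ = +1.2242, q = Δφ/Δψ = 0.6228, d_rh = R√(Δφ²+q²Δλ²) = 4388.2 nmi
Excess = 4388.2 − 4087.2 = 301.0 ≈ 301 nmi

301 nmi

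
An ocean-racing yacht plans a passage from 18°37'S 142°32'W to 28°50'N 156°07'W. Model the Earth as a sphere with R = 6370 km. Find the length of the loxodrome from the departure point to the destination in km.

5474 km

Rhumb course C = atan2(Δλ, Δψ) with Δψ = ln[tan(π/4+φ₂/2)/tan(π/4+φ₁/2)] = +0.8567, Δλ = -0.2371 → C = 344.53°
d = R·|Δφ| / |cos C| = 6370·0.82816 / 0.96378 = 5474 km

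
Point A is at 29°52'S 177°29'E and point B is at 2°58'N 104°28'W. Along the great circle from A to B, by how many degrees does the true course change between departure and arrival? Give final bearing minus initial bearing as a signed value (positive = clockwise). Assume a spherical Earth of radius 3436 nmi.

Initial bearing θ₁ = atan2(sin Δλ cos φ₂, cos φ₁ sin φ₂ − sin φ₁ cos φ₂ cos Δλ) = 81.39°
Final bearing θ₂ = (initial bearing from the destination back to the start) + 180° = 59.16°
Δθ = θ₂ − θ₁ = -22.2°

-22.2°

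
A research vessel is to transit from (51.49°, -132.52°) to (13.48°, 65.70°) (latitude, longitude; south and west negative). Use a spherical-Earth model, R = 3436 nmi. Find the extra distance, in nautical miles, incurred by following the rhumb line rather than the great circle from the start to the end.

1442 nmi

Great circle: cos σ = sin φ₁ sin φ₂ + cos φ₁ cos φ₂ cos Δλ,  σ = 1.9744 rad → d_gc = 6784.0 nmi
Rhumb line: Δψ = -0.8143, q = Δφ/Δψ = 0.8147, d_rh = R√(Δφ²+q²Δλ²) = 8226.0 nmi
Excess = 8226.0 − 6784.0 = 1442.0 ≈ 1442 nmi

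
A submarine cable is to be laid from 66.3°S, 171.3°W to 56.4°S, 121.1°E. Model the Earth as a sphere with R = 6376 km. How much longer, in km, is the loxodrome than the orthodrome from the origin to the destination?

170 km

Great circle: cos σ = sin φ₁ sin φ₂ + cos φ₁ cos φ₂ cos Δλ,  σ = 0.5597 rad → d_gc = 3568.4 km
Rhumb line: Δψ = +0.3639, q = Δφ/Δψ = 0.4748, d_rh = R√(Δφ²+q²Δλ²) = 3738.0 km
Excess = 3738.0 − 3568.4 = 169.6 ≈ 170 km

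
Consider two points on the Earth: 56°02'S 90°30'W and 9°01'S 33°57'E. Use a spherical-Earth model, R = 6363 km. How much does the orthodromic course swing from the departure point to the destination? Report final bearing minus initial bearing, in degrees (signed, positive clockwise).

-96.1°

Initial bearing θ₁ = atan2(sin Δλ cos φ₂, cos φ₁ sin φ₂ − sin φ₁ cos φ₂ cos Δλ) = 124.08°
Final bearing θ₂ = (initial bearing from the destination back to the start) + 180° = 27.94°
Δθ = θ₂ − θ₁ = -96.1°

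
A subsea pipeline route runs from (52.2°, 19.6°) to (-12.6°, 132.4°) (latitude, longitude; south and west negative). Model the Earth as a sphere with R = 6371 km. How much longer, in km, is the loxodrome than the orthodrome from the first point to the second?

463 km

Great circle: cos σ = sin φ₁ sin φ₂ + cos φ₁ cos φ₂ cos Δλ,  σ = 1.9869 rad → d_gc = 12658.25 km
Rhumb line: Δψ = -1.2935, q = Δφ/Δψ = 0.8743, d_rh = R√(Δφ²+q²Δλ²) = 13121.73 km
Excess = 13121.73 − 12658.25 = 463.48 ≈ 463 km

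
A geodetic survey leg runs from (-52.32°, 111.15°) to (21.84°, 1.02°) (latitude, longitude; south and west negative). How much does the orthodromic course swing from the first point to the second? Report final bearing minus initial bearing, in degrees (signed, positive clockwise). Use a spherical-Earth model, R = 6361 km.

At departure: θ₁ = atan2(sin Δλ cos φ₂, cos φ₁ sin φ₂ − sin φ₁ cos φ₂ cos Δλ) = 268.33°
At arrival: θ₂ = atan2(sin Δλ cos φ₁, −cos φ₂ sin φ₁ + sin φ₂ cos φ₁ cos Δλ) = 318.83°
Δθ = θ₂ − θ₁ = +50.5°

+50.5°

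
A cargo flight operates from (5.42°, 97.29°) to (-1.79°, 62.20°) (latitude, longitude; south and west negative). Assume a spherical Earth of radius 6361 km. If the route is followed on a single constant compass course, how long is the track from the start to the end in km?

Rhumb course C = atan2(Δλ, Δψ) with Δψ = ln[tan(π/4+φ₂/2)/tan(π/4+φ₁/2)] = -0.1260, Δλ = -0.6124 → C = 258.38°
d = R·|Δφ| / |cos C| = 6361·0.12584 / 0.20149 = 3973 km

3973 km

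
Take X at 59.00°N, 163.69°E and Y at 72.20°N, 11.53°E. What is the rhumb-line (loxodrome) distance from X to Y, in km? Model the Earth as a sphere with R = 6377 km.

6983 km

Δψ = ln[tan(π/4+φ₂/2)/tan(π/4+φ₁/2)] = +0.5715;  Δφ = +0.2304 rad,  Δλ = -2.6557 rad
q = Δφ/Δψ = 0.4031
d = R·√(Δφ² + q²Δλ²) = 6377·1.09504 = 6983 km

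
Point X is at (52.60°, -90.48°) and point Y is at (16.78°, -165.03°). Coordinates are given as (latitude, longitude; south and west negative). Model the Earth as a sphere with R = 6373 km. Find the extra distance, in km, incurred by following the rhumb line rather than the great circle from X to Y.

207 km

Great circle: cos σ = sin φ₁ sin φ₂ + cos φ₁ cos φ₂ cos Δλ,  σ = 1.1764 rad → d_gc = 7497.1 km
Rhumb line: Δψ = -0.7861, q = Δφ/Δψ = 0.7952, d_rh = R√(Δφ²+q²Δλ²) = 7704.5 km
Excess = 7704.5 − 7497.1 = 207.4 ≈ 207 km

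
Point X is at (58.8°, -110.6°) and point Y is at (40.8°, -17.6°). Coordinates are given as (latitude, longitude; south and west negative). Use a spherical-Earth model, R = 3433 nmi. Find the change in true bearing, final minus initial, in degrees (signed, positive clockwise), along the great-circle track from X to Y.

+78.4°

At departure: θ₁ = atan2(sin Δλ cos φ₂, cos φ₁ sin φ₂ − sin φ₁ cos φ₂ cos Δλ) = 63.78°
At arrival: θ₂ = atan2(sin Δλ cos φ₁, −cos φ₂ sin φ₁ + sin φ₂ cos φ₁ cos Δλ) = 142.13°
Δθ = θ₂ − θ₁ = +78.4°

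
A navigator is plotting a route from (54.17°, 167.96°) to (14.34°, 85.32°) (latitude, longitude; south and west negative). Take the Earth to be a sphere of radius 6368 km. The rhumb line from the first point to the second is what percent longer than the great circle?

Great circle: σ = 1.2938 rad → d_gc = Rσ = 8239.0 km
Rhumb: Δφ = -0.6952, Δλ = -1.4423, Δψ = -0.8763, q = Δφ/Δψ = 0.7933 → d_rh = R√(Δφ²+q²Δλ²) = 8525.6 km
Excess = (8525.6 − 8239.0) / 8239.0 = 286.6 / 8239.0 = 3.48% ≈ 3.5%

3.5%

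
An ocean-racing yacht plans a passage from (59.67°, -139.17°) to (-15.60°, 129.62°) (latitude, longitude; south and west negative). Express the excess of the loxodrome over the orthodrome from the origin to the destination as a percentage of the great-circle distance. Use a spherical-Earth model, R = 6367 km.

2.7%

Great circle: σ = 1.8156 rad → d_gc = Rσ = 11560.0 km
Rhumb: Δφ = -1.3137, Δλ = -1.5919, Δψ = -1.5812, q = Δφ/Δψ = 0.8308 → d_rh = R√(Δφ²+q²Δλ²) = 11869.2 km
Excess = (11869.2 − 11560.0) / 11560.0 = 309.2 / 11560.0 = 2.67% ≈ 2.7%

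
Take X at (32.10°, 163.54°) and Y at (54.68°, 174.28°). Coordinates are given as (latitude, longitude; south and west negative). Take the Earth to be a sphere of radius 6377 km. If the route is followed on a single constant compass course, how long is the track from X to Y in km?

Rhumb course C = atan2(Δλ, Δψ) with Δψ = ln[tan(π/4+φ₂/2)/tan(π/4+φ₁/2)] = +0.5524, Δλ = +0.1874 → C = 18.74°
d = R·|Δφ| / |cos C| = 6377·0.39410 / 0.94697 = 2654 km

2654 km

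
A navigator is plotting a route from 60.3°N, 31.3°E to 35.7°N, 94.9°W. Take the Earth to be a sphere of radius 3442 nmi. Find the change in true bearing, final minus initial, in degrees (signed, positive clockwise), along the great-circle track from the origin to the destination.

At departure: θ₁ = atan2(sin Δλ cos φ₂, cos φ₁ sin φ₂ − sin φ₁ cos φ₂ cos Δλ) = 317.12°
At arrival: θ₂ = atan2(sin Δλ cos φ₁, −cos φ₂ sin φ₁ + sin φ₂ cos φ₁ cos Δλ) = 204.53°
Δθ = θ₂ − θ₁ = -112.6°

-112.6°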